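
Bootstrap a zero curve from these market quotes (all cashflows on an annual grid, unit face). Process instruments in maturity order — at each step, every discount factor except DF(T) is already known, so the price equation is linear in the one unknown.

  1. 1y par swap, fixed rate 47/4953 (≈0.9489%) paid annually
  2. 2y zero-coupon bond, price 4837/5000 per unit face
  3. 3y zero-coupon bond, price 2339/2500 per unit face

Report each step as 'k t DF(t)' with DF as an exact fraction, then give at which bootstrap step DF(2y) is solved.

1 1 4953/5000
2 2 4837/5000
3 3 2339/2500
DF(2y) is solved at step 2

step 1 [1y] swap r/1=47/4953: DF=(1 − 47/4953·(0))/(1+47/4953) = 4953/5000 ≈ 0.990600
step 2 [2y] zero: DF = P = 4837/5000 ≈ 0.967400
step 3 [3y] zero: DF = P = 2339/2500 ≈ 0.935600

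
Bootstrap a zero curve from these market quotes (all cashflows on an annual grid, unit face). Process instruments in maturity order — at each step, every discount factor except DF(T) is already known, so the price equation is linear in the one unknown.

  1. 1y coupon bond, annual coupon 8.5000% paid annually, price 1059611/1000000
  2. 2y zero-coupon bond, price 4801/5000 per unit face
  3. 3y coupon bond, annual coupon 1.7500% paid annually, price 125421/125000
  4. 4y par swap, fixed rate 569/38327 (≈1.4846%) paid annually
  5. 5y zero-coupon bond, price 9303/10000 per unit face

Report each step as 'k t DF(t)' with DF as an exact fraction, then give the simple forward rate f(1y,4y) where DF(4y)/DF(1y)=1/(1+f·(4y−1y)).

1 1 4883/5000
2 2 4801/5000
3 3 1191/1250
4 4 9431/10000
5 5 9303/10000
f(1y,4y) = ((4883/5000)/(9431/10000) − 1)/(3) = 335/28293 ≈ 1.1840%

step 1 [1y] bond c/1=17/200: DF=(1059611/1000000 − 17/200·(0))/(1+17/200) = 4883/5000 ≈ 0.976600
step 2 [2y] zero: DF = P = 4801/5000 ≈ 0.960200
step 3 [3y] bond c/1=7/400: DF=(125421/125000 − 7/400·(0.976600+0.960200))/(1+7/400) = 1191/1250 ≈ 0.952800
step 4 [4y] swap r/1=569/38327: DF=(1 − 569/38327·(0.976600+0.960200+0.952800))/(1+569/38327) = 9431/10000 ≈ 0.943100
step 5 [5y] zero: DF = P = 9303/10000 ≈ 0.930300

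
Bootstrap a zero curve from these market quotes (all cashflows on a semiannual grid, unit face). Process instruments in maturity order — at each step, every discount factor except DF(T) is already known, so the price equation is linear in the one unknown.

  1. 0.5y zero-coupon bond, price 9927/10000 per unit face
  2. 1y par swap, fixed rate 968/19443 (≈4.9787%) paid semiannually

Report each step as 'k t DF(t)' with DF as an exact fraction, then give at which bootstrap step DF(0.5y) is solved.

1 1/2 9927/10000
2 1 2379/2500
DF(0.5y) is solved at step 1

step 1 [0.5y] zero: DF = P = 9927/10000 ≈ 0.992700
step 2 [1y] swap r/2=484/19443: DF=(1 − 484/19443·(0.992700))/(1+484/19443) = 2379/2500 ≈ 0.951600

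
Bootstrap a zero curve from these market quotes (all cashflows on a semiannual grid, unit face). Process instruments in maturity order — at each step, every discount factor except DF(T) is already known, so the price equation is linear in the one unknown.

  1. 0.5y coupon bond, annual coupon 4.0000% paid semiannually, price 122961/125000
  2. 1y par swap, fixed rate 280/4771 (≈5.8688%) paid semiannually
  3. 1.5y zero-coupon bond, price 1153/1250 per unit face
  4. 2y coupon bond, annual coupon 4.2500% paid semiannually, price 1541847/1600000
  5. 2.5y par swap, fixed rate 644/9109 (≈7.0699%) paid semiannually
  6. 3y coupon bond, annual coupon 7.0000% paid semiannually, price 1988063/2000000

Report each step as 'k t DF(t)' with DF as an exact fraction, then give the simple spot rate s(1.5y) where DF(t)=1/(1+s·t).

1 1/2 2411/2500
2 1 118/125
3 3/2 1153/1250
4 2 8847/10000
5 5/2 839/1000
6 3 504/625
s(1.5y) = (1/(1153/1250) − 1)/(3/2) = 194/3459 ≈ 5.6086%

step 1 [0.5y] bond c/2=1/50: DF=(122961/125000 − 1/50·(0))/(1+1/50) = 2411/2500 ≈ 0.964400
step 2 [1y] swap r/2=140/4771: DF=(1 − 140/4771·(0.964400))/(1+140/4771) = 118/125 ≈ 0.944000
step 3 [1.5y] zero: DF = P = 1153/1250 ≈ 0.922400
step 4 [2y] bond c/2=17/800: DF=(1541847/1600000 − 17/800·(0.964400+0.944000+0.922400))/(1+17/800) = 8847/10000 ≈ 0.884700
step 5 [2.5y] swap r/2=322/9109: DF=(1 − 322/9109·(0.964400+0.944000+0.922400+0.884700))/(1+322/9109) = 839/1000 ≈ 0.839000
step 6 [3y] bond c/2=7/200: DF=(1988063/2000000 − 7/200·(0.964400+0.944000+0.922400+0.884700+0.839000))/(1+7/200) = 504/625 ≈ 0.806400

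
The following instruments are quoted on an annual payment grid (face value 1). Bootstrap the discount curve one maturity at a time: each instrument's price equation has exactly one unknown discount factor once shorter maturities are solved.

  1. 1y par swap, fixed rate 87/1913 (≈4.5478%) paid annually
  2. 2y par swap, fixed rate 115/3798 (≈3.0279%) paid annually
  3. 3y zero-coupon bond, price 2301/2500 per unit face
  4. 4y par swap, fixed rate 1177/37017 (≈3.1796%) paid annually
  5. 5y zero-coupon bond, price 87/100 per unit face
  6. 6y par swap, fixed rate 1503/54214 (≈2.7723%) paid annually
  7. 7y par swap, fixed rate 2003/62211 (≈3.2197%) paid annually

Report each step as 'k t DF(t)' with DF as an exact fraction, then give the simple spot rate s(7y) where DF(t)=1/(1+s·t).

step 1 [1y] swap r/1=87/1913: DF=(1 − 87/1913·(0))/(1+87/1913) = 1913/2000 ≈ 0.956500
step 2 [2y] swap r/1=115/3798: DF=(1 − 115/3798·(0.956500))/(1+115/3798) = 377/400 ≈ 0.942500
step 3 [3y] zero: DF = P = 2301/2500 ≈ 0.920400
step 4 [4y] swap r/1=1177/37017: DF=(1 − 1177/37017·(0.956500+0.942500+0.920400))/(1+1177/37017) = 8823/10000 ≈ 0.882300
step 5 [5y] zero: DF = P = 87/100 ≈ 0.870000
step 6 [6y] swap r/1=1503/54214: DF=(1 − 1503/54214·(0.956500+0.942500+0.920400+0.882300+0.870000))/(1+1503/54214) = 8497/10000 ≈ 0.849700
step 7 [7y] swap r/1=2003/62211: DF=(1 − 2003/62211·(0.956500+0.942500+0.920400+0.882300+0.870000+0.849700))/(1+2003/62211) = 7997/10000 ≈ 0.799700

1 1 1913/2000
2 2 377/400
3 3 2301/2500
4 4 8823/10000
5 5 87/100
6 6 8497/10000
7 7 7997/10000
s(7y) = (1/(7997/10000) − 1)/(7) = 2003/55979 ≈ 3.5781%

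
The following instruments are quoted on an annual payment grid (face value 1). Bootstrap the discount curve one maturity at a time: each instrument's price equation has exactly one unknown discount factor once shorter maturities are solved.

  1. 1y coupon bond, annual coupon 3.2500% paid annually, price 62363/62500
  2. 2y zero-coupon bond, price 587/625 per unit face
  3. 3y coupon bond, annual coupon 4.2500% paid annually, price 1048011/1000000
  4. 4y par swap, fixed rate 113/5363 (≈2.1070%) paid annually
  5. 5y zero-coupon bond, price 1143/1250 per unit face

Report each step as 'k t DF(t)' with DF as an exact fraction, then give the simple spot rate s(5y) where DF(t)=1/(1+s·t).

step 1 [1y] bond c/1=13/400: DF=(62363/62500 − 13/400·(0))/(1+13/400) = 604/625 ≈ 0.966400
step 2 [2y] zero: DF = P = 587/625 ≈ 0.939200
step 3 [3y] bond c/1=17/400: DF=(1048011/1000000 − 17/400·(0.966400+0.939200))/(1+17/400) = 2319/2500 ≈ 0.927600
step 4 [4y] swap r/1=113/5363: DF=(1 − 113/5363·(0.966400+0.939200+0.927600))/(1+113/5363) = 9209/10000 ≈ 0.920900
step 5 [5y] zero: DF = P = 1143/1250 ≈ 0.914400

1 1 604/625
2 2 587/625
3 3 2319/2500
4 4 9209/10000
5 5 1143/1250
s(5y) = (1/(1143/1250) − 1)/(5) = 107/5715 ≈ 1.8723%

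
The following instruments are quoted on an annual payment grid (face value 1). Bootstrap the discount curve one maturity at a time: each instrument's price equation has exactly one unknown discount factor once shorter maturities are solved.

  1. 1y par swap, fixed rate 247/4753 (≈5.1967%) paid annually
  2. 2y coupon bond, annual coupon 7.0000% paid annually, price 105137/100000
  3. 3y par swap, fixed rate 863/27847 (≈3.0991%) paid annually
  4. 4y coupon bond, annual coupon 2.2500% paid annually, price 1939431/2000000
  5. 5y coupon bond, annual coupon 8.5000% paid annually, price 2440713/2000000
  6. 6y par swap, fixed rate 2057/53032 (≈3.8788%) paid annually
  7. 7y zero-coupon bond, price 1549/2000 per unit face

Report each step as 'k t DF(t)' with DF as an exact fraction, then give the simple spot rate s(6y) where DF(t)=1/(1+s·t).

step 1 [1y] swap r/1=247/4753: DF=(1 − 247/4753·(0))/(1+247/4753) = 4753/5000 ≈ 0.950600
step 2 [2y] bond c/1=7/100: DF=(105137/100000 − 7/100·(0.950600))/(1+7/100) = 2301/2500 ≈ 0.920400
step 3 [3y] swap r/1=863/27847: DF=(1 − 863/27847·(0.950600+0.920400))/(1+863/27847) = 9137/10000 ≈ 0.913700
step 4 [4y] bond c/1=9/400: DF=(1939431/2000000 − 9/400·(0.950600+0.920400+0.913700))/(1+9/400) = 8871/10000 ≈ 0.887100
step 5 [5y] bond c/1=17/200: DF=(2440713/2000000 − 17/200·(0.950600+0.920400+0.913700+0.887100))/(1+17/200) = 8371/10000 ≈ 0.837100
step 6 [6y] swap r/1=2057/53032: DF=(1 − 2057/53032·(0.950600+0.920400+0.913700+0.887100+0.837100))/(1+2057/53032) = 7943/10000 ≈ 0.794300
step 7 [7y] zero: DF = P = 1549/2000 ≈ 0.774500

1 1 4753/5000
2 2 2301/2500
3 3 9137/10000
4 4 8871/10000
5 5 8371/10000
6 6 7943/10000
7 7 1549/2000
s(6y) = (1/(7943/10000) − 1)/(6) = 2057/47658 ≈ 4.3162%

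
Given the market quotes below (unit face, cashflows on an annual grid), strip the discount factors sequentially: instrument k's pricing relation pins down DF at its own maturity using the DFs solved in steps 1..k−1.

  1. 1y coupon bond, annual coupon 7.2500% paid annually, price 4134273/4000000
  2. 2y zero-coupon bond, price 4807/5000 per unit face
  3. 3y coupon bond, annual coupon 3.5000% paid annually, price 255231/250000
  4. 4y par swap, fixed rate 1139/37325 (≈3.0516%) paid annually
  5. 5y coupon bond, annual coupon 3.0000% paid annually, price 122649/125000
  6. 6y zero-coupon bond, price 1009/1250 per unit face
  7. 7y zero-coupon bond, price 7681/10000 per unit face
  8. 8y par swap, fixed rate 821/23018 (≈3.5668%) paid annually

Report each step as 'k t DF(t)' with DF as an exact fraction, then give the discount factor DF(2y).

1 1 9637/10000
2 2 4807/5000
3 3 9213/10000
4 4 8861/10000
5 5 8439/10000
6 6 1009/1250
7 7 7681/10000
8 8 7537/10000
DF(2y) = 4807/5000 ≈ 0.961400

step 1 [1y] bond c/1=29/400: DF=(4134273/4000000 − 29/400·(0))/(1+29/400) = 9637/10000 ≈ 0.963700
step 2 [2y] zero: DF = P = 4807/5000 ≈ 0.961400
step 3 [3y] bond c/1=7/200: DF=(255231/250000 − 7/200·(0.963700+0.961400))/(1+7/200) = 9213/10000 ≈ 0.921300
step 4 [4y] swap r/1=1139/37325: DF=(1 − 1139/37325·(0.963700+0.961400+0.921300))/(1+1139/37325) = 8861/10000 ≈ 0.886100
step 5 [5y] bond c/1=3/100: DF=(122649/125000 − 3/100·(0.963700+0.961400+0.921300+0.886100))/(1+3/100) = 8439/10000 ≈ 0.843900
step 6 [6y] zero: DF = P = 1009/1250 ≈ 0.807200
step 7 [7y] zero: DF = P = 7681/10000 ≈ 0.768100
step 8 [8y] swap r/1=821/23018: DF=(1 − 821/23018·(0.963700+0.961400+0.921300+0.886100+0.843900+0.807200+0.768100))/(1+821/23018) = 7537/10000 ≈ 0.753700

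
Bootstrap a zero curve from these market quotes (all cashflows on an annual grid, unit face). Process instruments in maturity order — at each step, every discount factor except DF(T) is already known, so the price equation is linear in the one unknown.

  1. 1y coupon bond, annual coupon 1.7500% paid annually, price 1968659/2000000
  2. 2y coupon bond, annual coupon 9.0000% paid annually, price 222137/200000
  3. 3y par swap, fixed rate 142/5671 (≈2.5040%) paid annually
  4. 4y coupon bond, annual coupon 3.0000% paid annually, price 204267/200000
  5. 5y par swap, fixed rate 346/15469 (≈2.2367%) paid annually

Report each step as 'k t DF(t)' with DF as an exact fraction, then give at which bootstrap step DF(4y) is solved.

step 1 [1y] bond c/1=7/400: DF=(1968659/2000000 − 7/400·(0))/(1+7/400) = 4837/5000 ≈ 0.967400
step 2 [2y] bond c/1=9/100: DF=(222137/200000 − 9/100·(0.967400))/(1+9/100) = 9391/10000 ≈ 0.939100
step 3 [3y] swap r/1=142/5671: DF=(1 − 142/5671·(0.967400+0.939100))/(1+142/5671) = 929/1000 ≈ 0.929000
step 4 [4y] bond c/1=3/100: DF=(204267/200000 − 3/100·(0.967400+0.939100+0.929000))/(1+3/100) = 909/1000 ≈ 0.909000
step 5 [5y] swap r/1=346/15469: DF=(1 − 346/15469·(0.967400+0.939100+0.929000+0.909000))/(1+346/15469) = 4481/5000 ≈ 0.896200

1 1 4837/5000
2 2 9391/10000
3 3 929/1000
4 4 909/1000
5 5 4481/5000
DF(4y) is solved at step 4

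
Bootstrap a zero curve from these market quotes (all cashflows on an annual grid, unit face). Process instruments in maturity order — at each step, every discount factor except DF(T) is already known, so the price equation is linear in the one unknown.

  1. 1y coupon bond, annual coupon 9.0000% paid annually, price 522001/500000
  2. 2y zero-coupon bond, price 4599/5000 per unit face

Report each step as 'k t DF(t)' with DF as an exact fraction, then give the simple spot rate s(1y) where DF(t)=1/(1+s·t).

step 1 [1y] bond c/1=9/100: DF=(522001/500000 − 9/100·(0))/(1+9/100) = 4789/5000 ≈ 0.957800
step 2 [2y] zero: DF = P = 4599/5000 ≈ 0.919800

1 1 4789/5000
2 2 4599/5000
s(1y) = (1/(4789/5000) − 1)/(1) = 211/4789 ≈ 4.4059%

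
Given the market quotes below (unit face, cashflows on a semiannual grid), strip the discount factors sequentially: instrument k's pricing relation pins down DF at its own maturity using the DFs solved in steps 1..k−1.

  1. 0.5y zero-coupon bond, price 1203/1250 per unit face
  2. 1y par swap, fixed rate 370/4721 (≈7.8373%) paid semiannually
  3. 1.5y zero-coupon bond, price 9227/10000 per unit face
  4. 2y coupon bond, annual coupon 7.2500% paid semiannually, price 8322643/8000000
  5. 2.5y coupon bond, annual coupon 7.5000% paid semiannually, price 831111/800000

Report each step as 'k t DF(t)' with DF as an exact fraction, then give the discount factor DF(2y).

1 1/2 1203/1250
2 1 463/500
3 3/2 9227/10000
4 2 566/625
5 5/2 867/1000
DF(2y) = 566/625 ≈ 0.905600

step 1 [0.5y] zero: DF = P = 1203/1250 ≈ 0.962400
step 2 [1y] swap r/2=185/4721: DF=(1 − 185/4721·(0.962400))/(1+185/4721) = 463/500 ≈ 0.926000
step 3 [1.5y] zero: DF = P = 9227/10000 ≈ 0.922700
step 4 [2y] bond c/2=29/800: DF=(8322643/8000000 − 29/800·(0.962400+0.926000+0.922700))/(1+29/800) = 566/625 ≈ 0.905600
step 5 [2.5y] bond c/2=3/80: DF=(831111/800000 − 3/80·(0.962400+0.926000+0.922700+0.905600))/(1+3/80) = 867/1000 ≈ 0.867000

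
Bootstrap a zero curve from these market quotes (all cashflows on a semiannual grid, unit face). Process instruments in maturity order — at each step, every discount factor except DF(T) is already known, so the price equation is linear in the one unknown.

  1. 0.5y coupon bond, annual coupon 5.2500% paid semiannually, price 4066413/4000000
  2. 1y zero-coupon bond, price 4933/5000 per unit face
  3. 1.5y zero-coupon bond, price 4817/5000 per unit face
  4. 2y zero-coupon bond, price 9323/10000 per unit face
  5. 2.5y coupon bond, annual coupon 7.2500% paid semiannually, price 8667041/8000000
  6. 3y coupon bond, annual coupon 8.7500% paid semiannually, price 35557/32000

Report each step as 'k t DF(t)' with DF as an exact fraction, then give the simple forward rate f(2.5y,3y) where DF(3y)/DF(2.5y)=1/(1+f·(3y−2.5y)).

1 1/2 4953/5000
2 1 4933/5000
3 3/2 4817/5000
4 2 9323/10000
5 5/2 91/100
6 3 8641/10000
f(2.5y,3y) = ((91/100)/(8641/10000) − 1)/(1/2) = 918/8641 ≈ 10.6238%

step 1 [0.5y] bond c/2=21/800: DF=(4066413/4000000 − 21/800·(0))/(1+21/800) = 4953/5000 ≈ 0.990600
step 2 [1y] zero: DF = P = 4933/5000 ≈ 0.986600
step 3 [1.5y] zero: DF = P = 4817/5000 ≈ 0.963400
step 4 [2y] zero: DF = P = 9323/10000 ≈ 0.932300
step 5 [2.5y] bond c/2=29/800: DF=(8667041/8000000 − 29/800·(0.990600+0.986600+0.963400+0.932300))/(1+29/800) = 91/100 ≈ 0.910000
step 6 [3y] bond c/2=7/160: DF=(35557/32000 − 7/160·(0.990600+0.986600+0.963400+0.932300+0.910000))/(1+7/160) = 8641/10000 ≈ 0.864100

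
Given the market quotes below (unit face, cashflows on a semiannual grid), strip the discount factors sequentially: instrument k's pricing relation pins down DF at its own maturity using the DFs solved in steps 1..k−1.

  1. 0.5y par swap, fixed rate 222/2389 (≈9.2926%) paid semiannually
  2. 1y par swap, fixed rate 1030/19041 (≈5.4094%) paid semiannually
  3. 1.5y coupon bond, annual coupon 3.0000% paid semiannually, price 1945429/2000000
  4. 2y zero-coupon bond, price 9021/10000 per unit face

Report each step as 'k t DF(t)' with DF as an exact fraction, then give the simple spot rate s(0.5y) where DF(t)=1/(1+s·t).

step 1 [0.5y] swap r/2=111/2389: DF=(1 − 111/2389·(0))/(1+111/2389) = 2389/2500 ≈ 0.955600
step 2 [1y] swap r/2=515/19041: DF=(1 − 515/19041·(0.955600))/(1+515/19041) = 1897/2000 ≈ 0.948500
step 3 [1.5y] bond c/2=3/200: DF=(1945429/2000000 − 3/200·(0.955600+0.948500))/(1+3/200) = 4651/5000 ≈ 0.930200
step 4 [2y] zero: DF = P = 9021/10000 ≈ 0.902100

1 1/2 2389/2500
2 1 1897/2000
3 3/2 4651/5000
4 2 9021/10000
s(0.5y) = (1/(2389/2500) − 1)/(1/2) = 222/2389 ≈ 9.2926%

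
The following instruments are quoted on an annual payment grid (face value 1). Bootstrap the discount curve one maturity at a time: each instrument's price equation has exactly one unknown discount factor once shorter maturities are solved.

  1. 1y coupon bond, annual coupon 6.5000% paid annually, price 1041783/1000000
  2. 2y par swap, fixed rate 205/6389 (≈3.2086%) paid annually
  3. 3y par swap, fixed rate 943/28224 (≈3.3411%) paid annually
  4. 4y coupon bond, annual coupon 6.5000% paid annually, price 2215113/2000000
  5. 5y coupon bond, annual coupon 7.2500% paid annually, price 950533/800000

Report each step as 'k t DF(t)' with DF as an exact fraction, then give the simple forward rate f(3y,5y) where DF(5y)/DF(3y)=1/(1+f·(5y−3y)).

step 1 [1y] bond c/1=13/200: DF=(1041783/1000000 − 13/200·(0))/(1+13/200) = 4891/5000 ≈ 0.978200
step 2 [2y] swap r/1=205/6389: DF=(1 − 205/6389·(0.978200))/(1+205/6389) = 1877/2000 ≈ 0.938500
step 3 [3y] swap r/1=943/28224: DF=(1 − 943/28224·(0.978200+0.938500))/(1+943/28224) = 9057/10000 ≈ 0.905700
step 4 [4y] bond c/1=13/200: DF=(2215113/2000000 − 13/200·(0.978200+0.938500+0.905700))/(1+13/200) = 8677/10000 ≈ 0.867700
step 5 [5y] bond c/1=29/400: DF=(950533/800000 − 29/400·(0.978200+0.938500+0.905700+0.867700))/(1+29/400) = 1073/1250 ≈ 0.858400

1 1 4891/5000
2 2 1877/2000
3 3 9057/10000
4 4 8677/10000
5 5 1073/1250
f(3y,5y) = ((9057/10000)/(1073/1250) − 1)/(2) = 473/17168 ≈ 2.7551%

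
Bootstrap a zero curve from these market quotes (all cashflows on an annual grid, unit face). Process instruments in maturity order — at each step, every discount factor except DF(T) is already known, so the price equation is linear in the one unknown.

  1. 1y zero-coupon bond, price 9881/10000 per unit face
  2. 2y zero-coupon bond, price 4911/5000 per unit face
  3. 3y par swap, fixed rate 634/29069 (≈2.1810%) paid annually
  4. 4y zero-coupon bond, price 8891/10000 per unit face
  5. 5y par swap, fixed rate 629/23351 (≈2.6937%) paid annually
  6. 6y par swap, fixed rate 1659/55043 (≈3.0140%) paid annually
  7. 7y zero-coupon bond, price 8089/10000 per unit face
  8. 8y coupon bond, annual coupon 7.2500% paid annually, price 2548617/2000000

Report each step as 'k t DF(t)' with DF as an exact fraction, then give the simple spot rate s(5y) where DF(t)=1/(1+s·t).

step 1 [1y] zero: DF = P = 9881/10000 ≈ 0.988100
step 2 [2y] zero: DF = P = 4911/5000 ≈ 0.982200
step 3 [3y] swap r/1=634/29069: DF=(1 − 634/29069·(0.988100+0.982200))/(1+634/29069) = 4683/5000 ≈ 0.936600
step 4 [4y] zero: DF = P = 8891/10000 ≈ 0.889100
step 5 [5y] swap r/1=629/23351: DF=(1 − 629/23351·(0.988100+0.982200+0.936600+0.889100))/(1+629/23351) = 4371/5000 ≈ 0.874200
step 6 [6y] swap r/1=1659/55043: DF=(1 − 1659/55043·(0.988100+0.982200+0.936600+0.889100+0.874200))/(1+1659/55043) = 8341/10000 ≈ 0.834100
step 7 [7y] zero: DF = P = 8089/10000 ≈ 0.808900
step 8 [8y] bond c/1=29/400: DF=(2548617/2000000 − 29/400·(0.988100+0.982200+0.936600+0.889100+0.874200+0.834100+0.808900))/(1+29/400) = 3807/5000 ≈ 0.761400

1 1 9881/10000
2 2 4911/5000
3 3 4683/5000
4 4 8891/10000
5 5 4371/5000
6 6 8341/10000
7 7 8089/10000
8 8 3807/5000
s(5y) = (1/(4371/5000) − 1)/(5) = 629/21855 ≈ 2.8781%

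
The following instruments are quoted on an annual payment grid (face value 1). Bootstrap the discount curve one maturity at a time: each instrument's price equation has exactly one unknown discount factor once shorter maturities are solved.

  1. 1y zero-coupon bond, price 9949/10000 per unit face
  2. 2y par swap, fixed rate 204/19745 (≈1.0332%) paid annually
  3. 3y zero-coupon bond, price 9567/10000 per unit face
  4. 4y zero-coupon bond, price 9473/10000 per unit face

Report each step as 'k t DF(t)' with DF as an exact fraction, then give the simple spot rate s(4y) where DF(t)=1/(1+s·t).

step 1 [1y] zero: DF = P = 9949/10000 ≈ 0.994900
step 2 [2y] swap r/1=204/19745: DF=(1 − 204/19745·(0.994900))/(1+204/19745) = 2449/2500 ≈ 0.979600
step 3 [3y] zero: DF = P = 9567/10000 ≈ 0.956700
step 4 [4y] zero: DF = P = 9473/10000 ≈ 0.947300

1 1 9949/10000
2 2 2449/2500
3 3 9567/10000
4 4 9473/10000
s(4y) = (1/(9473/10000) − 1)/(4) = 527/37892 ≈ 1.3908%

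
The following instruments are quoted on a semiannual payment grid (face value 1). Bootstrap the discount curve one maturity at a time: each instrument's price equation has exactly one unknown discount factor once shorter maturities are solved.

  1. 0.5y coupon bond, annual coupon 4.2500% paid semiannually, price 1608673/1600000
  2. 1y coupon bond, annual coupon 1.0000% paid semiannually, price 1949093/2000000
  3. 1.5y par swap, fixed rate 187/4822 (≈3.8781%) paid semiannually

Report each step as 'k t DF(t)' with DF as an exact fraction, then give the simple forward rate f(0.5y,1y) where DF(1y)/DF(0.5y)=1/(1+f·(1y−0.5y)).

1 1/2 1969/2000
2 1 603/625
3 3/2 9439/10000
f(0.5y,1y) = ((1969/2000)/(603/625) − 1)/(1/2) = 197/4824 ≈ 4.0837%

step 1 [0.5y] bond c/2=17/800: DF=(1608673/1600000 − 17/800·(0))/(1+17/800) = 1969/2000 ≈ 0.984500
step 2 [1y] bond c/2=1/200: DF=(1949093/2000000 − 1/200·(0.984500))/(1+1/200) = 603/625 ≈ 0.964800
step 3 [1.5y] swap r/2=187/9644: DF=(1 − 187/9644·(0.984500+0.964800))/(1+187/9644) = 9439/10000 ≈ 0.943900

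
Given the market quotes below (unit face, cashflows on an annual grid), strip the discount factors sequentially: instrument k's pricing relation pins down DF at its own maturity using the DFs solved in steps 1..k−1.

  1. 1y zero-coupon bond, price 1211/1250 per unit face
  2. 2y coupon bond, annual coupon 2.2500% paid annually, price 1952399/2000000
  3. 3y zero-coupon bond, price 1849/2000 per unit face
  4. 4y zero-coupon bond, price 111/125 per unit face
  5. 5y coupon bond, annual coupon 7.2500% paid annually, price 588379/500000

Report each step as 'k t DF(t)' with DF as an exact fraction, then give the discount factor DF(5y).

1 1 1211/1250
2 2 4667/5000
3 3 1849/2000
4 4 111/125
5 5 8461/10000
DF(5y) = 8461/10000 ≈ 0.846100

step 1 [1y] zero: DF = P = 1211/1250 ≈ 0.968800
step 2 [2y] bond c/1=9/400: DF=(1952399/2000000 − 9/400·(0.968800))/(1+9/400) = 4667/5000 ≈ 0.933400
step 3 [3y] zero: DF = P = 1849/2000 ≈ 0.924500
step 4 [4y] zero: DF = P = 111/125 ≈ 0.888000
step 5 [5y] bond c/1=29/400: DF=(588379/500000 − 29/400·(0.968800+0.933400+0.924500+0.888000))/(1+29/400) = 8461/10000 ≈ 0.846100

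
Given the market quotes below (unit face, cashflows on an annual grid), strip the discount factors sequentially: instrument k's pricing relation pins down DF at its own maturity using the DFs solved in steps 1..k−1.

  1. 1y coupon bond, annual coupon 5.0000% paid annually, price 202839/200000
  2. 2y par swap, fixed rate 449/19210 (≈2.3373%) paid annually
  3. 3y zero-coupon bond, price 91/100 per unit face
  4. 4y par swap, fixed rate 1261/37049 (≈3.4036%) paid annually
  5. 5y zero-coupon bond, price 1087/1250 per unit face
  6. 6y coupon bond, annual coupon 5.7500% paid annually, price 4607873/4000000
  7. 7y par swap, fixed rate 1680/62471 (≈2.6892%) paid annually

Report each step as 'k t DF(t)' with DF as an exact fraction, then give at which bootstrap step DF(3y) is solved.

step 1 [1y] bond c/1=1/20: DF=(202839/200000 − 1/20·(0))/(1+1/20) = 9659/10000 ≈ 0.965900
step 2 [2y] swap r/1=449/19210: DF=(1 − 449/19210·(0.965900))/(1+449/19210) = 9551/10000 ≈ 0.955100
step 3 [3y] zero: DF = P = 91/100 ≈ 0.910000
step 4 [4y] swap r/1=1261/37049: DF=(1 − 1261/37049·(0.965900+0.955100+0.910000))/(1+1261/37049) = 8739/10000 ≈ 0.873900
step 5 [5y] zero: DF = P = 1087/1250 ≈ 0.869600
step 6 [6y] bond c/1=23/400: DF=(4607873/4000000 − 23/400·(0.965900+0.955100+0.910000+0.873900+0.869600))/(1+23/400) = 4203/5000 ≈ 0.840600
step 7 [7y] swap r/1=1680/62471: DF=(1 − 1680/62471·(0.965900+0.955100+0.910000+0.873900+0.869600+0.840600))/(1+1680/62471) = 104/125 ≈ 0.832000

1 1 9659/10000
2 2 9551/10000
3 3 91/100
4 4 8739/10000
5 5 1087/1250
6 6 4203/5000
7 7 104/125
DF(3y) is solved at step 3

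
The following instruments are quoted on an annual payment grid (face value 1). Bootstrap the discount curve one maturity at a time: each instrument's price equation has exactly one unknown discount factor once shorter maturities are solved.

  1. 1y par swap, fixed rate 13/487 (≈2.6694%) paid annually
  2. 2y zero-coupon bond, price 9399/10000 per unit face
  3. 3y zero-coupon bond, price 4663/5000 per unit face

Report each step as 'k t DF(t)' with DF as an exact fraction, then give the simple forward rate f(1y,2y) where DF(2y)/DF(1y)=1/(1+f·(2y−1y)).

step 1 [1y] swap r/1=13/487: DF=(1 − 13/487·(0))/(1+13/487) = 487/500 ≈ 0.974000
step 2 [2y] zero: DF = P = 9399/10000 ≈ 0.939900
step 3 [3y] zero: DF = P = 4663/5000 ≈ 0.932600

1 1 487/500
2 2 9399/10000
3 3 4663/5000
f(1y,2y) = ((487/500)/(9399/10000) − 1)/(1) = 341/9399 ≈ 3.6280%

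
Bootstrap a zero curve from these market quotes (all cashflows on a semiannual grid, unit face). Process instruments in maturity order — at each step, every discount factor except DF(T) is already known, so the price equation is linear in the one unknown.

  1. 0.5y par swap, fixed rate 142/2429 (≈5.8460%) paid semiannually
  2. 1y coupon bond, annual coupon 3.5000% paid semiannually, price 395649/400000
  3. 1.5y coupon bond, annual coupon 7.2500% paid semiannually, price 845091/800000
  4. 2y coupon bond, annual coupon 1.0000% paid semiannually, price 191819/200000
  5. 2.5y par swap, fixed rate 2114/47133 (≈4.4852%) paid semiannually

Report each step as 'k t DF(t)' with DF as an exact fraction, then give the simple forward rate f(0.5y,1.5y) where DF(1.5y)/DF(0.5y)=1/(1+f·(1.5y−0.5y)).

1 1/2 2429/2500
2 1 4777/5000
3 3/2 119/125
4 2 47/50
5 5/2 8943/10000
f(0.5y,1.5y) = ((2429/2500)/(119/125) − 1)/(1) = 7/340 ≈ 2.0588%

step 1 [0.5y] swap r/2=71/2429: DF=(1 − 71/2429·(0))/(1+71/2429) = 2429/2500 ≈ 0.971600
step 2 [1y] bond c/2=7/400: DF=(395649/400000 − 7/400·(0.971600))/(1+7/400) = 4777/5000 ≈ 0.955400
step 3 [1.5y] bond c/2=29/800: DF=(845091/800000 − 29/800·(0.971600+0.955400))/(1+29/800) = 119/125 ≈ 0.952000
step 4 [2y] bond c/2=1/200: DF=(191819/200000 − 1/200·(0.971600+0.955400+0.952000))/(1+1/200) = 47/50 ≈ 0.940000
step 5 [2.5y] swap r/2=1057/47133: DF=(1 − 1057/47133·(0.971600+0.955400+0.952000+0.940000))/(1+1057/47133) = 8943/10000 ≈ 0.894300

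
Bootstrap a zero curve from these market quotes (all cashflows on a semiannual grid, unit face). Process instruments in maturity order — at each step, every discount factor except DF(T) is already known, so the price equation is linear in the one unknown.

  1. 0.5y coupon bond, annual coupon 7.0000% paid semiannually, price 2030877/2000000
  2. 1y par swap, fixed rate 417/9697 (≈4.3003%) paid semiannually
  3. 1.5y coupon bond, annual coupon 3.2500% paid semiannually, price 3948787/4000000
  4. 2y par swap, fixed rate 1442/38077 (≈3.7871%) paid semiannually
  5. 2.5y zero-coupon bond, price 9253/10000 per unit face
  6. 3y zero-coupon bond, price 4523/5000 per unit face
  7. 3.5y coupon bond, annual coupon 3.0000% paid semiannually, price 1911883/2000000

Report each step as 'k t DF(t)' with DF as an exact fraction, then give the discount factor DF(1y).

1 1/2 9811/10000
2 1 9583/10000
3 3/2 2351/2500
4 2 9279/10000
5 5/2 9253/10000
6 3 4523/5000
7 7/2 1717/2000
DF(1y) = 9583/10000 ≈ 0.958300

step 1 [0.5y] bond c/2=7/200: DF=(2030877/2000000 − 7/200·(0))/(1+7/200) = 9811/10000 ≈ 0.981100
step 2 [1y] swap r/2=417/19394: DF=(1 − 417/19394·(0.981100))/(1+417/19394) = 9583/10000 ≈ 0.958300
step 3 [1.5y] bond c/2=13/800: DF=(3948787/4000000 − 13/800·(0.981100+0.958300))/(1+13/800) = 2351/2500 ≈ 0.940400
step 4 [2y] swap r/2=721/38077: DF=(1 − 721/38077·(0.981100+0.958300+0.940400))/(1+721/38077) = 9279/10000 ≈ 0.927900
step 5 [2.5y] zero: DF = P = 9253/10000 ≈ 0.925300
step 6 [3y] zero: DF = P = 4523/5000 ≈ 0.904600
step 7 [3.5y] bond c/2=3/200: DF=(1911883/2000000 − 3/200·(0.981100+0.958300+0.940400+0.927900+0.925300+0.904600))/(1+3/200) = 1717/2000 ≈ 0.858500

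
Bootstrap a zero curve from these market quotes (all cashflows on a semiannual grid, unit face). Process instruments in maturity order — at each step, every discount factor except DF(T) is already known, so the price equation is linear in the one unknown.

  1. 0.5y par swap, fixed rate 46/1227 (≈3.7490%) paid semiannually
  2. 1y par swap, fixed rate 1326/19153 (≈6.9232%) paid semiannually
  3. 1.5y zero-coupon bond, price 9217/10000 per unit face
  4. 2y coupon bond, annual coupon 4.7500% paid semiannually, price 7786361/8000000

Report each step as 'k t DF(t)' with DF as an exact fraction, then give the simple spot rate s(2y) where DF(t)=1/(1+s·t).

step 1 [0.5y] swap r/2=23/1227: DF=(1 − 23/1227·(0))/(1+23/1227) = 1227/1250 ≈ 0.981600
step 2 [1y] swap r/2=663/19153: DF=(1 − 663/19153·(0.981600))/(1+663/19153) = 9337/10000 ≈ 0.933700
step 3 [1.5y] zero: DF = P = 9217/10000 ≈ 0.921700
step 4 [2y] bond c/2=19/800: DF=(7786361/8000000 − 19/800·(0.981600+0.933700+0.921700))/(1+19/800) = 8849/10000 ≈ 0.884900

1 1/2 1227/1250
2 1 9337/10000
3 3/2 9217/10000
4 2 8849/10000
s(2y) = (1/(8849/10000) − 1)/(2) = 1151/17698 ≈ 6.5036%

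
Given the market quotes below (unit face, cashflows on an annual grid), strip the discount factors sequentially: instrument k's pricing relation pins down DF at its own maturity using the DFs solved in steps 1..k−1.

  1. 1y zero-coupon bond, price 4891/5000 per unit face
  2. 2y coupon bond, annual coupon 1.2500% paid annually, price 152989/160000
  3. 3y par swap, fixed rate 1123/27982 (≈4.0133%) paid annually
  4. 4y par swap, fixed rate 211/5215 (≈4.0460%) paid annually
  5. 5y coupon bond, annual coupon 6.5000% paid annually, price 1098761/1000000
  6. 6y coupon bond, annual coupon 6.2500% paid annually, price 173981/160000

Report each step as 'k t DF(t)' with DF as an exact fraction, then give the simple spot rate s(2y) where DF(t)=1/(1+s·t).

1 1 4891/5000
2 2 9323/10000
3 3 8877/10000
4 4 8523/10000
5 5 8089/10000
6 6 7611/10000
s(2y) = (1/(9323/10000) − 1)/(2) = 677/18646 ≈ 3.6308%

step 1 [1y] zero: DF = P = 4891/5000 ≈ 0.978200
step 2 [2y] bond c/1=1/80: DF=(152989/160000 − 1/80·(0.978200))/(1+1/80) = 9323/10000 ≈ 0.932300
step 3 [3y] swap r/1=1123/27982: DF=(1 − 1123/27982·(0.978200+0.932300))/(1+1123/27982) = 8877/10000 ≈ 0.887700
step 4 [4y] swap r/1=211/5215: DF=(1 − 211/5215·(0.978200+0.932300+0.887700))/(1+211/5215) = 8523/10000 ≈ 0.852300
step 5 [5y] bond c/1=13/200: DF=(1098761/1000000 − 13/200·(0.978200+0.932300+0.887700+0.852300))/(1+13/200) = 8089/10000 ≈ 0.808900
step 6 [6y] bond c/1=1/16: DF=(173981/160000 − 1/16·(0.978200+0.932300+0.887700+0.852300+0.808900))/(1+1/16) = 7611/10000 ≈ 0.761100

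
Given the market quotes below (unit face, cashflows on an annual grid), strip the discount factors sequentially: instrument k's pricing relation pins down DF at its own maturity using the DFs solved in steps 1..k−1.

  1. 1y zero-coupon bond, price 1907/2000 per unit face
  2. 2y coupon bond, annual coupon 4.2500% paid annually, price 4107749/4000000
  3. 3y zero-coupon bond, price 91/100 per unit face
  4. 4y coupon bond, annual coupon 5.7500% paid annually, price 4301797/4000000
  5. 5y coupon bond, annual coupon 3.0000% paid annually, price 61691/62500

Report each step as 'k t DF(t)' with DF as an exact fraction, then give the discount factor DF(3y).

1 1 1907/2000
2 2 4731/5000
3 3 91/100
4 4 4321/5000
5 5 8513/10000
DF(3y) = 91/100 ≈ 0.910000

step 1 [1y] zero: DF = P = 1907/2000 ≈ 0.953500
step 2 [2y] bond c/1=17/400: DF=(4107749/4000000 − 17/400·(0.953500))/(1+17/400) = 4731/5000 ≈ 0.946200
step 3 [3y] zero: DF = P = 91/100 ≈ 0.910000
step 4 [4y] bond c/1=23/400: DF=(4301797/4000000 − 23/400·(0.953500+0.946200+0.910000))/(1+23/400) = 4321/5000 ≈ 0.864200
step 5 [5y] bond c/1=3/100: DF=(61691/62500 − 3/100·(0.953500+0.946200+0.910000+0.864200))/(1+3/100) = 8513/10000 ≈ 0.851300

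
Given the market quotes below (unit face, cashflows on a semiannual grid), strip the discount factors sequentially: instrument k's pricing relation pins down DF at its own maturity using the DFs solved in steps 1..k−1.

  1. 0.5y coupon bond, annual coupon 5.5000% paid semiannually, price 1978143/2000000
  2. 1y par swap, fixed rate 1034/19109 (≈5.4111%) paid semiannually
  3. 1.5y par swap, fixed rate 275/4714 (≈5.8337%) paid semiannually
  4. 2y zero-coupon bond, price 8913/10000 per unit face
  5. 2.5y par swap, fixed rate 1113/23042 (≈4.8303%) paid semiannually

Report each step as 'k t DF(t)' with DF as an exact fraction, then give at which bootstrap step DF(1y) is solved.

1 1/2 4813/5000
2 1 9483/10000
3 3/2 367/400
4 2 8913/10000
5 5/2 8887/10000
DF(1y) is solved at step 2

step 1 [0.5y] bond c/2=11/400: DF=(1978143/2000000 − 11/400·(0))/(1+11/400) = 4813/5000 ≈ 0.962600
step 2 [1y] swap r/2=517/19109: DF=(1 − 517/19109·(0.962600))/(1+517/19109) = 9483/10000 ≈ 0.948300
step 3 [1.5y] swap r/2=275/9428: DF=(1 − 275/9428·(0.962600+0.948300))/(1+275/9428) = 367/400 ≈ 0.917500
step 4 [2y] zero: DF = P = 8913/10000 ≈ 0.891300
step 5 [2.5y] swap r/2=1113/46084: DF=(1 − 1113/46084·(0.962600+0.948300+0.917500+0.891300))/(1+1113/46084) = 8887/10000 ≈ 0.888700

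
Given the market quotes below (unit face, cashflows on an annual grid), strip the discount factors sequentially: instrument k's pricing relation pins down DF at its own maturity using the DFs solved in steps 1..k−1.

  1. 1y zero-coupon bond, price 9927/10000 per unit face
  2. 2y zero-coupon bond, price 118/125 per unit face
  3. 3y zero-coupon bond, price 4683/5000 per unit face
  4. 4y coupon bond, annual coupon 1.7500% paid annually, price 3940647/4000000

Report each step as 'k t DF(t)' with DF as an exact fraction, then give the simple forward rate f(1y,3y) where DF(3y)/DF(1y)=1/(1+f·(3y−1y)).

step 1 [1y] zero: DF = P = 9927/10000 ≈ 0.992700
step 2 [2y] zero: DF = P = 118/125 ≈ 0.944000
step 3 [3y] zero: DF = P = 4683/5000 ≈ 0.936600
step 4 [4y] bond c/1=7/400: DF=(3940647/4000000 − 7/400·(0.992700+0.944000+0.936600))/(1+7/400) = 2297/2500 ≈ 0.918800

1 1 9927/10000
2 2 118/125
3 3 4683/5000
4 4 2297/2500
f(1y,3y) = ((9927/10000)/(4683/5000) − 1)/(2) = 187/6244 ≈ 2.9949%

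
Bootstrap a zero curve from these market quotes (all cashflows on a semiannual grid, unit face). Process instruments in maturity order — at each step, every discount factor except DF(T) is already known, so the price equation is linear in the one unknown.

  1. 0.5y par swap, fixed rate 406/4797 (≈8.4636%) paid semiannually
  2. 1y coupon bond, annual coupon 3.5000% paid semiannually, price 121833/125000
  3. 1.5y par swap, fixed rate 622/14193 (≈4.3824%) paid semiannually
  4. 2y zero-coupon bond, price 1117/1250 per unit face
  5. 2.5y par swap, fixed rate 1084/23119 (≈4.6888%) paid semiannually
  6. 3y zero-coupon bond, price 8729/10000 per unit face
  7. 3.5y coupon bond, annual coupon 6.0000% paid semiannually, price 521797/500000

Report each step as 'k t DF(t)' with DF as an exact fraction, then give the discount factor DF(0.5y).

step 1 [0.5y] swap r/2=203/4797: DF=(1 − 203/4797·(0))/(1+203/4797) = 4797/5000 ≈ 0.959400
step 2 [1y] bond c/2=7/400: DF=(121833/125000 − 7/400·(0.959400))/(1+7/400) = 4707/5000 ≈ 0.941400
step 3 [1.5y] swap r/2=311/14193: DF=(1 − 311/14193·(0.959400+0.941400))/(1+311/14193) = 4689/5000 ≈ 0.937800
step 4 [2y] zero: DF = P = 1117/1250 ≈ 0.893600
step 5 [2.5y] swap r/2=542/23119: DF=(1 − 542/23119·(0.959400+0.941400+0.937800+0.893600))/(1+542/23119) = 2229/2500 ≈ 0.891600
step 6 [3y] zero: DF = P = 8729/10000 ≈ 0.872900
step 7 [3.5y] bond c/2=3/100: DF=(521797/500000 − 3/100·(0.959400+0.941400+0.937800+0.893600+0.891600+0.872900))/(1+3/100) = 8531/10000 ≈ 0.853100

1 1/2 4797/5000
2 1 4707/5000
3 3/2 4689/5000
4 2 1117/1250
5 5/2 2229/2500
6 3 8729/10000
7 7/2 8531/10000
DF(0.5y) = 4797/5000 ≈ 0.959400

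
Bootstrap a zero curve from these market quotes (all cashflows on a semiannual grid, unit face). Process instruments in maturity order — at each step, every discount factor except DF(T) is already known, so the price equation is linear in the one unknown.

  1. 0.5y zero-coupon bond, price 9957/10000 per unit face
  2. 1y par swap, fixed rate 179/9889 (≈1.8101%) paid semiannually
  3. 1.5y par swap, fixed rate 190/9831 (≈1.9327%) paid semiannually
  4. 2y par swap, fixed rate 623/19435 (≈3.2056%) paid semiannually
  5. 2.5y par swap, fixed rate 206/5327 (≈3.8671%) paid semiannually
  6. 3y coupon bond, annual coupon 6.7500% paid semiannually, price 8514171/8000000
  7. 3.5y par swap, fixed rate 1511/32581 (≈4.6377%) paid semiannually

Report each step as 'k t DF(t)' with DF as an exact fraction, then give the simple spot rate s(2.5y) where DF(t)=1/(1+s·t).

1 1/2 9957/10000
2 1 9821/10000
3 3/2 1943/2000
4 2 9377/10000
5 5/2 9073/10000
6 3 873/1000
7 7/2 8489/10000
s(2.5y) = (1/(9073/10000) − 1)/(5/2) = 1854/45365 ≈ 4.0869%

step 1 [0.5y] zero: DF = P = 9957/10000 ≈ 0.995700
step 2 [1y] swap r/2=179/19778: DF=(1 − 179/19778·(0.995700))/(1+179/19778) = 9821/10000 ≈ 0.982100
step 3 [1.5y] swap r/2=95/9831: DF=(1 − 95/9831·(0.995700+0.982100))/(1+95/9831) = 1943/2000 ≈ 0.971500
step 4 [2y] swap r/2=623/38870: DF=(1 − 623/38870·(0.995700+0.982100+0.971500))/(1+623/38870) = 9377/10000 ≈ 0.937700
step 5 [2.5y] swap r/2=103/5327: DF=(1 − 103/5327·(0.995700+0.982100+0.971500+0.937700))/(1+103/5327) = 9073/10000 ≈ 0.907300
step 6 [3y] bond c/2=27/800: DF=(8514171/8000000 − 27/800·(0.995700+0.982100+0.971500+0.937700+0.907300))/(1+27/800) = 873/1000 ≈ 0.873000
step 7 [3.5y] swap r/2=1511/65162: DF=(1 − 1511/65162·(0.995700+0.982100+0.971500+0.937700+0.907300+0.873000))/(1+1511/65162) = 8489/10000 ≈ 0.848900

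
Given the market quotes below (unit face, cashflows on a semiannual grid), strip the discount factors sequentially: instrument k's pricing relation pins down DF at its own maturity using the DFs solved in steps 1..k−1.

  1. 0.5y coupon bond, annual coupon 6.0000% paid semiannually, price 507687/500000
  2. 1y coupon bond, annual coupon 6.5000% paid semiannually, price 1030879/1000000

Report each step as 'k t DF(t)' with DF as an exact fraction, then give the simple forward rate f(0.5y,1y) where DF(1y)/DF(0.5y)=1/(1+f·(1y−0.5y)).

1 1/2 4929/5000
2 1 4837/5000
f(0.5y,1y) = ((4929/5000)/(4837/5000) − 1)/(1/2) = 184/4837 ≈ 3.8040%

step 1 [0.5y] bond c/2=3/100: DF=(507687/500000 − 3/100·(0))/(1+3/100) = 4929/5000 ≈ 0.985800
step 2 [1y] bond c/2=13/400: DF=(1030879/1000000 − 13/400·(0.985800))/(1+13/400) = 4837/5000 ≈ 0.967400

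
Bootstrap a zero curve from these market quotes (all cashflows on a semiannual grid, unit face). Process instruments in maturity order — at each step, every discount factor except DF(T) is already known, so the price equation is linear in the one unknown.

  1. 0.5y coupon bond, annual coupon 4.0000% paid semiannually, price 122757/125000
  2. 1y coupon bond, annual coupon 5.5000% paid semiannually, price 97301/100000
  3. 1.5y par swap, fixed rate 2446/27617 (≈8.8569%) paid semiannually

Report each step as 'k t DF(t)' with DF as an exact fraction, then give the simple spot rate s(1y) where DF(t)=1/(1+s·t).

1 1/2 2407/2500
2 1 2303/2500
3 3/2 8777/10000
s(1y) = (1/(2303/2500) − 1)/(1) = 197/2303 ≈ 8.5541%

step 1 [0.5y] bond c/2=1/50: DF=(122757/125000 − 1/50·(0))/(1+1/50) = 2407/2500 ≈ 0.962800
step 2 [1y] bond c/2=11/400: DF=(97301/100000 − 11/400·(0.962800))/(1+11/400) = 2303/2500 ≈ 0.921200
step 3 [1.5y] swap r/2=1223/27617: DF=(1 − 1223/27617·(0.962800+0.921200))/(1+1223/27617) = 8777/10000 ≈ 0.877700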